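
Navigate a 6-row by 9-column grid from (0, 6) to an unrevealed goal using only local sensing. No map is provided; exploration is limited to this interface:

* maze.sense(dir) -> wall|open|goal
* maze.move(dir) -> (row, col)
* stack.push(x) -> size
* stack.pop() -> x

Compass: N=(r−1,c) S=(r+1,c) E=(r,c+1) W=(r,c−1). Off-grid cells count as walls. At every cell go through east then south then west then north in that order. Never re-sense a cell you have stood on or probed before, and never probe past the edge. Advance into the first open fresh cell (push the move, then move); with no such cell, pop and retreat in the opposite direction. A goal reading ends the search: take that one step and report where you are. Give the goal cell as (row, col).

→ maze.sense(dir='east')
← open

→ stack.push(x='east')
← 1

→ maze.move(dir='east')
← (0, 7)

→ maze.sense(dir='east')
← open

→ stack.push(x='east')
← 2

→ maze.move(dir='east')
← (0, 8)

→ maze.sense(dir='south')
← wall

→ stack.pop()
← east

→ maze.move(dir='west')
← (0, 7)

→ maze.sense(dir='south')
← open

→ stack.push(x='south')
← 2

→ maze.move(dir='south')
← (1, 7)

→ maze.sense(dir='south')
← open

→ stack.push(x='south')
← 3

→ maze.move(dir='south')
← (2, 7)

→ maze.sense(dir='east')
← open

→ stack.push(x='east')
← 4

→ maze.move(dir='east')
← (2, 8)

→ maze.sense(dir='south')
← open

→ stack.push(x='south')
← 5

→ maze.move(dir='south')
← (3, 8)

→ maze.sense(dir='south')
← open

→ stack.push(x='south')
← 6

→ maze.move(dir='south')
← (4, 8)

→ maze.sense(dir='south')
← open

→ stack.push(x='south')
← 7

→ maze.move(dir='south')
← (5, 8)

→ maze.sense(dir='west')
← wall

→ stack.pop()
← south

→ maze.move(dir='north')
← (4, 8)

→ maze.sense(dir='west')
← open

→ stack.push(x='west')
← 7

→ maze.move(dir='west')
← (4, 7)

→ maze.sense(dir='west')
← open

→ stack.push(x='west')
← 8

→ maze.move(dir='west')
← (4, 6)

→ maze.sense(dir='south')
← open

→ stack.push(x='south')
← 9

→ maze.move(dir='south')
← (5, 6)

→ maze.sense(dir='west')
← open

→ stack.push(x='west')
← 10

→ maze.move(dir='west')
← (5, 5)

→ maze.sense(dir='west')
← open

→ stack.push(x='west')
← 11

→ maze.move(dir='west')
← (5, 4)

→ maze.sense(dir='west')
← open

→ stack.push(x='west')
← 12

→ maze.move(dir='west')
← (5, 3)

→ maze.sense(dir='west')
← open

→ stack.push(x='west')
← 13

→ maze.move(dir='west')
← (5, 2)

→ maze.sense(dir='west')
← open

→ stack.push(x='west')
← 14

→ maze.move(dir='west')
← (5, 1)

→ maze.sense(dir='west')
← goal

→ maze.move(dir='west')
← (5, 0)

Answer: (5, 0)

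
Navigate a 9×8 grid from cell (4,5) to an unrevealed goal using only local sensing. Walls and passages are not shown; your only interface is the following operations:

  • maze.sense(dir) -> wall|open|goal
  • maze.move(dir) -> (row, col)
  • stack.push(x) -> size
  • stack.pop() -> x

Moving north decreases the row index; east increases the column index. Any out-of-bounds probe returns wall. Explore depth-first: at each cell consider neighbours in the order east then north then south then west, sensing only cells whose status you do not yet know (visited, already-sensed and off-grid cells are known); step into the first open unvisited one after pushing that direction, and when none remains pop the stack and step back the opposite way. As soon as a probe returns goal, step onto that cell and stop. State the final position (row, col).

$ sense east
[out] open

$ push east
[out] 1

$ move east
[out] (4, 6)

$ sense east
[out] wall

$ sense north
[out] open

$ push north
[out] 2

$ move north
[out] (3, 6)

$ sense east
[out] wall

$ sense north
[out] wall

$ sense west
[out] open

$ push west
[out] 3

$ move west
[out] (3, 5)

$ sense north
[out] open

$ push north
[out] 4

$ move north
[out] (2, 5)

$ sense north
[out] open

$ push north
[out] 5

$ move north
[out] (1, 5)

$ sense east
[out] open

$ push east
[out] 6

$ move east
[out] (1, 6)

$ sense east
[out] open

$ push east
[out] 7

$ move east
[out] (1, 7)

$ sense north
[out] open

$ push north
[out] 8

$ move north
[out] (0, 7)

$ sense west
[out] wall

$ pop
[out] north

$ move south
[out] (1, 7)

$ sense south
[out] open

$ push south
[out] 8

$ move south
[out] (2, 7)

$ pop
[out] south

$ move north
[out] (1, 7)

$ pop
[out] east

$ move west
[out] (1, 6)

$ pop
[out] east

$ move west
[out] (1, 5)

$ sense north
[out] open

$ push north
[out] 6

$ move north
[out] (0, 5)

$ sense west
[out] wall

$ pop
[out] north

$ move south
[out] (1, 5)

$ sense west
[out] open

$ push west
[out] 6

$ move west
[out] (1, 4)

$ sense south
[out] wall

$ sense west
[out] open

$ push west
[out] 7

$ move west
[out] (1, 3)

$ sense north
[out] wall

$ sense south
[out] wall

$ sense west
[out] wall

$ pop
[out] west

$ move east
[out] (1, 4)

$ pop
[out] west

$ move east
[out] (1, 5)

$ pop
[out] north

$ move south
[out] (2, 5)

$ pop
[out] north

$ move south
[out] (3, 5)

$ sense west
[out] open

$ push west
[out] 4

$ move west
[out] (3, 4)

$ sense south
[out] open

$ push south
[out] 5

$ move south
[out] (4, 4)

$ sense south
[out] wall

$ sense west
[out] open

$ push west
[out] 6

$ move west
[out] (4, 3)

$ sense north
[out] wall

$ sense south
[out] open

$ push south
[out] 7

$ move south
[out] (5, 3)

$ sense south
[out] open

$ push south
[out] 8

$ move south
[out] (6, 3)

$ sense east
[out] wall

$ sense south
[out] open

$ push south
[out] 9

$ move south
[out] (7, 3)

$ sense east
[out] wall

$ sense south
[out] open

$ push south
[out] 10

$ move south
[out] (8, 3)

$ sense east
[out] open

$ push east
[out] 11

$ move east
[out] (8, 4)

$ sense east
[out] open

$ push east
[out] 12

$ move east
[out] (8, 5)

$ sense east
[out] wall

$ sense north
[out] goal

$ move north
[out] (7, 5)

Answer: (7, 5)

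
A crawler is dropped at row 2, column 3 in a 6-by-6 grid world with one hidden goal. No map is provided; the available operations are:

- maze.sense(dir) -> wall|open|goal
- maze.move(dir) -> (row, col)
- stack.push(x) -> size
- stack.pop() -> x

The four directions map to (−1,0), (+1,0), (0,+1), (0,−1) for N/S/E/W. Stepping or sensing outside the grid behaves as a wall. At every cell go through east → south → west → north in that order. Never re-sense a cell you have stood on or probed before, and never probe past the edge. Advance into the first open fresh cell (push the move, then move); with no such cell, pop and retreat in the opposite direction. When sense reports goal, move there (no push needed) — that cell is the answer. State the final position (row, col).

$ maze.sense east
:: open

$ stack.push east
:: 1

$ maze.move east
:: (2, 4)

$ maze.sense east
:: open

$ stack.push east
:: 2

$ maze.move east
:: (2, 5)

$ maze.sense south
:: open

$ stack.push south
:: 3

$ maze.move south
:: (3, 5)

$ maze.sense south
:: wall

$ maze.sense west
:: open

$ stack.push west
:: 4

$ maze.move west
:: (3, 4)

$ maze.sense south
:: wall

$ maze.sense west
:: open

$ stack.push west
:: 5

$ maze.move west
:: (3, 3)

$ maze.sense south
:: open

$ stack.push south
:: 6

$ maze.move south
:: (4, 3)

$ maze.sense south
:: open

$ stack.push south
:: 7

$ maze.move south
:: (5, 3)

$ maze.sense east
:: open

$ stack.push east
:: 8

$ maze.move east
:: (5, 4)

$ maze.sense east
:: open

$ stack.push east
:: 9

$ maze.move east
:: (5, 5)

$ stack.pop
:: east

$ maze.move west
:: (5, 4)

$ stack.pop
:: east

$ maze.move west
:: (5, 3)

$ maze.sense west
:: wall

$ stack.pop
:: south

$ maze.move north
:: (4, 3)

$ maze.sense west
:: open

$ stack.push west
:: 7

$ maze.move west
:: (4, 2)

$ maze.sense west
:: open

$ stack.push west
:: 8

$ maze.move west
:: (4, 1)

$ maze.sense south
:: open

$ stack.push south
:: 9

$ maze.move south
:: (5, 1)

$ maze.sense west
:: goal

$ maze.move west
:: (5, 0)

Answer: (5, 0)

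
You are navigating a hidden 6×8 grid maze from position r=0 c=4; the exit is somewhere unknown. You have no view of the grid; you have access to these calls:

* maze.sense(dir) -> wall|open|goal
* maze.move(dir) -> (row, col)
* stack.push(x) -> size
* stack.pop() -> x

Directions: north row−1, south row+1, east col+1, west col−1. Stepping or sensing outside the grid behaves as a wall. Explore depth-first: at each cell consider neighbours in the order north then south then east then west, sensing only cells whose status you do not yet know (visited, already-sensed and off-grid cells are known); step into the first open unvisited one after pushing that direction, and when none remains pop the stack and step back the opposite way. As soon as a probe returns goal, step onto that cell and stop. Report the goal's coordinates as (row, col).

Calling maze.sense with south, : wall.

I call maze.sense with east, — result: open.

I invoke stack.push with east, — result: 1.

Using maze.move with east, and observe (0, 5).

Calling maze.sense with south, which returns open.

Then stack.push with south, and observe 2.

I try maze.move with south, — result: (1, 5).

I call maze.sense with south, — result: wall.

I run maze.sense with east, → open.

I run stack.push with east, — result: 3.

I invoke maze.move with east, and get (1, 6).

I invoke maze.sense with north, giving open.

Invoking stack.push with north, : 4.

Now I run maze.move with north, yielding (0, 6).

I call maze.sense with east, and observe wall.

I try stack.pop(), giving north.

Using maze.move with south, yielding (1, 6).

Invoking maze.sense with south, — result: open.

Calling stack.push with south, giving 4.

I try maze.move with south, — result: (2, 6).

Calling maze.sense with south, and observe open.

Calling stack.push with south, giving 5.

Then maze.move with south, and get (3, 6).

I call maze.sense with south, giving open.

I call stack.push with south, — result: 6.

Next I call maze.move with south, yielding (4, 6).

Using maze.sense with south, and observe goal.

Invoking maze.move with south, and see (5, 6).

Answer: (5, 6)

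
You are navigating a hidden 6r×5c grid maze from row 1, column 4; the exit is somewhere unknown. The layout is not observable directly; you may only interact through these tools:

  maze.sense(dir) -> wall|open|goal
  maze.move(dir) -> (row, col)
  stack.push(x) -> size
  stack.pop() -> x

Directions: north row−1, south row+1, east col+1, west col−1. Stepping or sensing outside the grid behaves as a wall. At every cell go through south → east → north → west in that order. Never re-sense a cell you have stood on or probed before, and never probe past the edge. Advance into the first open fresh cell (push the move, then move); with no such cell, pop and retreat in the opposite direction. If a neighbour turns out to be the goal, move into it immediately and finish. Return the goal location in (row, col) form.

==> sense(south)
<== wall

==> sense(north)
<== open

==> push(north)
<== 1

==> move(north)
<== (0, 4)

==> sense(west)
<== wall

==> pop()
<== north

==> move(south)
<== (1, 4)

==> sense(west)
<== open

==> push(west)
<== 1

==> move(west)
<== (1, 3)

==> sense(south)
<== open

==> push(south)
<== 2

==> move(south)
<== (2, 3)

==> sense(south)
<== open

==> push(south)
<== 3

==> move(south)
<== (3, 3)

==> sense(south)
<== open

==> push(south)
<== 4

==> move(south)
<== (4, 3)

==> sense(south)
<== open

==> push(south)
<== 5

==> move(south)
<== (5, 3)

==> sense(east)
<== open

==> push(east)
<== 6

==> move(east)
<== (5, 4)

==> sense(north)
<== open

==> push(north)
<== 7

==> move(north)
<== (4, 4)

==> sense(north)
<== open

==> push(north)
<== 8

==> move(north)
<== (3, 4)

==> pop()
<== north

==> move(south)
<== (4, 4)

==> pop()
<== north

==> move(south)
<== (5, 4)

==> pop()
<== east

==> move(west)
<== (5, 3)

==> sense(west)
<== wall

==> pop()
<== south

==> move(north)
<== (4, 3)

==> sense(west)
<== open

==> push(west)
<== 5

==> move(west)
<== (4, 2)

==> sense(north)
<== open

==> push(north)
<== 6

==> move(north)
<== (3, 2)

==> sense(north)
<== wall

==> sense(west)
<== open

==> push(west)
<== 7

==> move(west)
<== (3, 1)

==> sense(south)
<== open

==> push(south)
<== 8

==> move(south)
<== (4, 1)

==> sense(south)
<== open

==> push(south)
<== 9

==> move(south)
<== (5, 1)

==> sense(west)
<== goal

==> move(west)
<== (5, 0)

Answer: (5, 0)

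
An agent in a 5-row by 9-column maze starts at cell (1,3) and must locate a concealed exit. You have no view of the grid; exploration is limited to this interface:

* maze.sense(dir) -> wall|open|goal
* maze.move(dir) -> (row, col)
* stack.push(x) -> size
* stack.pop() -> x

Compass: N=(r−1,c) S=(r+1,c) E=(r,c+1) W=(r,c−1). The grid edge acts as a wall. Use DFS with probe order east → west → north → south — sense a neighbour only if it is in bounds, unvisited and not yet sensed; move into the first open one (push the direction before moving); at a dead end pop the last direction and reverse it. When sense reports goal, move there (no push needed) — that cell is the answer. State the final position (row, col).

·→ maze.sense(dir=east)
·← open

·→ stack.push(x=east)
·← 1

·→ maze.move(dir=east)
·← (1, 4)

·→ maze.sense(dir=east)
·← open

·→ stack.push(x=east)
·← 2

·→ maze.move(dir=east)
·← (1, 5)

·→ maze.sense(dir=east)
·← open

·→ stack.push(x=east)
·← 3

·→ maze.move(dir=east)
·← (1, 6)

·→ maze.sense(dir=east)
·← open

·→ stack.push(x=east)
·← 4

·→ maze.move(dir=east)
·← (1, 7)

·→ maze.sense(dir=east)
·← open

·→ stack.push(x=east)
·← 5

·→ maze.move(dir=east)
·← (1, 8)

·→ maze.sense(dir=north)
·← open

·→ stack.push(x=north)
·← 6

·→ maze.move(dir=north)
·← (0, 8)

·→ maze.sense(dir=west)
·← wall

·→ stack.pop()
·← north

·→ maze.move(dir=south)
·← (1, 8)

·→ maze.sense(dir=south)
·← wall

·→ stack.pop()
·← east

·→ maze.move(dir=west)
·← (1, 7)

·→ maze.sense(dir=south)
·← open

·→ stack.push(x=south)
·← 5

·→ maze.move(dir=south)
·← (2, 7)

·→ maze.sense(dir=west)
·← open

·→ stack.push(x=west)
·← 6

·→ maze.move(dir=west)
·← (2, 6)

·→ maze.sense(dir=west)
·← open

·→ stack.push(x=west)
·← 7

·→ maze.move(dir=west)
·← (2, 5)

·→ maze.sense(dir=west)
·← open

·→ stack.push(x=west)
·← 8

·→ maze.move(dir=west)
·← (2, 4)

·→ maze.sense(dir=west)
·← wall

·→ maze.sense(dir=south)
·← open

·→ stack.push(x=south)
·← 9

·→ maze.move(dir=south)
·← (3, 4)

·→ maze.sense(dir=east)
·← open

·→ stack.push(x=east)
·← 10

·→ maze.move(dir=east)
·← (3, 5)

·→ maze.sense(dir=east)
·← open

·→ stack.push(x=east)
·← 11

·→ maze.move(dir=east)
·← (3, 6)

·→ maze.sense(dir=east)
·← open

·→ stack.push(x=east)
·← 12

·→ maze.move(dir=east)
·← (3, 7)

·→ maze.sense(dir=east)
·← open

·→ stack.push(x=east)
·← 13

·→ maze.move(dir=east)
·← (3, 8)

·→ maze.sense(dir=south)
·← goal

·→ maze.move(dir=south)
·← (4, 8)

Answer: (4, 8)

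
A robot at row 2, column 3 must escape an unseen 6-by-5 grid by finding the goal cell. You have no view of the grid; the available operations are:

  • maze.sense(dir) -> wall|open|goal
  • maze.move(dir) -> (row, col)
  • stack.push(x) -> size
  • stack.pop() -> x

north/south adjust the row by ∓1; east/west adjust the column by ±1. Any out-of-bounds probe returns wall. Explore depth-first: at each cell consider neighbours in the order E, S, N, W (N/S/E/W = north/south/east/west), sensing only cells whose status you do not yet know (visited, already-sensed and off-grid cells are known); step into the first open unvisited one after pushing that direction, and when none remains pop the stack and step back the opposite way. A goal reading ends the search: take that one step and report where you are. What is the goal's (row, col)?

Action: sense[dir=east]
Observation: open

Action: push[x=east]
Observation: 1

Action: move[dir=east]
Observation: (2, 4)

Action: sense[dir=south]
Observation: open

Action: push[x=south]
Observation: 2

Action: move[dir=south]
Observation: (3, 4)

Action: sense[dir=south]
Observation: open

Action: push[x=south]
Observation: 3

Action: move[dir=south]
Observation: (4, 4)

Action: sense[dir=south]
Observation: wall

Action: sense[dir=west]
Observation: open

Action: push[x=west]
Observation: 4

Action: move[dir=west]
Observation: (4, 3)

Action: sense[dir=south]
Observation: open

Action: push[x=south]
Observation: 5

Action: move[dir=south]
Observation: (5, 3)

Action: sense[dir=west]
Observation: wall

Action: pop[]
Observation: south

Action: move[dir=north]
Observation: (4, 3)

Action: sense[dir=north]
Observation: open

Action: push[x=north]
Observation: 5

Action: move[dir=north]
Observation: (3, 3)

Action: sense[dir=west]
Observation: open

Action: push[x=west]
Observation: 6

Action: move[dir=west]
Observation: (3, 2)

Action: sense[dir=south]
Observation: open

Action: push[x=south]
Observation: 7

Action: move[dir=south]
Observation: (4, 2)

Action: sense[dir=west]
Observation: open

Action: push[x=west]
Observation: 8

Action: move[dir=west]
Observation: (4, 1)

Action: sense[dir=south]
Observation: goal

Action: move[dir=south]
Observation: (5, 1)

Answer: (5, 1)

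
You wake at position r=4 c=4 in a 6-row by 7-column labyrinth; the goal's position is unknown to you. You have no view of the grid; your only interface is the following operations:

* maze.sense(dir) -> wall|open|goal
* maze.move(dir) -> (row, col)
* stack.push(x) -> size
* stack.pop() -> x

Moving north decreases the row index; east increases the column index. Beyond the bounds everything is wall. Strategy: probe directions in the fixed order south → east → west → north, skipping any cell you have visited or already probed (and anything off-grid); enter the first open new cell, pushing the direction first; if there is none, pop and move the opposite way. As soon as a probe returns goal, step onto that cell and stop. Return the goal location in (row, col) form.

Do: sense[dir: south]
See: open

Do: push[x: south]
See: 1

Do: move[dir: south]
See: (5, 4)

Do: sense[dir: east]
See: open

Do: push[x: east]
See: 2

Do: move[dir: east]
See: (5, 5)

Do: sense[dir: east]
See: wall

Do: sense[dir: north]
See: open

Do: push[x: north]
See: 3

Do: move[dir: north]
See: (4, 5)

Do: sense[dir: east]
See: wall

Do: sense[dir: north]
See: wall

Do: pop[]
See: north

Do: move[dir: south]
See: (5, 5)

Do: pop[]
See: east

Do: move[dir: west]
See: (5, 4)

Do: sense[dir: west]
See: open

Do: push[x: west]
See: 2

Do: move[dir: west]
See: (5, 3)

Do: sense[dir: west]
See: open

Do: push[x: west]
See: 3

Do: move[dir: west]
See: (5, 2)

Do: sense[dir: west]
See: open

Do: push[x: west]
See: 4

Do: move[dir: west]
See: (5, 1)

Do: sense[dir: west]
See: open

Do: push[x: west]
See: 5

Do: move[dir: west]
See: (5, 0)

Do: sense[dir: north]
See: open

Do: push[x: north]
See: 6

Do: move[dir: north]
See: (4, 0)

Do: sense[dir: east]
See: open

Do: push[x: east]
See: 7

Do: move[dir: east]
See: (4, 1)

Do: sense[dir: east]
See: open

Do: push[x: east]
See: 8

Do: move[dir: east]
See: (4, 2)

Do: sense[dir: east]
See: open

Do: push[x: east]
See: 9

Do: move[dir: east]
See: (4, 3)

Do: sense[dir: north]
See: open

Do: push[x: north]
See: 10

Do: move[dir: north]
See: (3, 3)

Do: sense[dir: east]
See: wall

Do: sense[dir: west]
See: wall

Do: sense[dir: north]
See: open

Do: push[x: north]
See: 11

Do: move[dir: north]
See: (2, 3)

Do: sense[dir: east]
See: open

Do: push[x: east]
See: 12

Do: move[dir: east]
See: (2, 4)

Do: sense[dir: east]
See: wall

Do: sense[dir: north]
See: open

Do: push[x: north]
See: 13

Do: move[dir: north]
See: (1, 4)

Do: sense[dir: east]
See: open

Do: push[x: east]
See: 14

Do: move[dir: east]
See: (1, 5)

Do: sense[dir: east]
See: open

Do: push[x: east]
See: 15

Do: move[dir: east]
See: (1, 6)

Do: sense[dir: south]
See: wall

Do: sense[dir: north]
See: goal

Do: move[dir: north]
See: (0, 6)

Answer: (0, 6)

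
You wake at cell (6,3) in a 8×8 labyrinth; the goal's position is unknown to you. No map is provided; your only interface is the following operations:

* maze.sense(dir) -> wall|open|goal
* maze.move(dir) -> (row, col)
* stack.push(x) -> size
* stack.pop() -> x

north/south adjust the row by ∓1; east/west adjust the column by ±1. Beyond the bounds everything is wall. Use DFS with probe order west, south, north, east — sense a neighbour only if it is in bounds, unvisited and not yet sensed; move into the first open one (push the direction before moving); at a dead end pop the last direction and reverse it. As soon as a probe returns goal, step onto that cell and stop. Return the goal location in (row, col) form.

% sense west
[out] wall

% sense south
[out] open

% push south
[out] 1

% move south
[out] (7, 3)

% sense west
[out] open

% push west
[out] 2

% move west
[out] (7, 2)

% sense west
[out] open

% push west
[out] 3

% move west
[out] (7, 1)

% sense west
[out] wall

% sense north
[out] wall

% pop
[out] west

% move east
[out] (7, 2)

% pop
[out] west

% move east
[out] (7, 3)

% sense east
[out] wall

% pop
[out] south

% move north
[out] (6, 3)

% sense north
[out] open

% push north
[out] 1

% move north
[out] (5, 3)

% sense west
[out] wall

% sense north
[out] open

% push north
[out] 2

% move north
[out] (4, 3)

% sense west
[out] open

% push west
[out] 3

% move west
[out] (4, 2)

% sense west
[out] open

% push west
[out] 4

% move west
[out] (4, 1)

% sense west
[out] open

% push west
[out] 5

% move west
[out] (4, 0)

% sense south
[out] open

% push south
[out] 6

% move south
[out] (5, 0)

% sense south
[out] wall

% sense east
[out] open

% push east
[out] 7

% move east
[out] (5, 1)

% pop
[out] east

% move west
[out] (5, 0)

% pop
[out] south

% move north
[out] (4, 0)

% sense north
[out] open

% push north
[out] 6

% move north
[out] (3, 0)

% sense north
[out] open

% push north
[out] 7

% move north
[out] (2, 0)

% sense north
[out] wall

% sense east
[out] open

% push east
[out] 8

% move east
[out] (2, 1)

% sense south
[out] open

% push south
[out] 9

% move south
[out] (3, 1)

% sense east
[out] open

% push east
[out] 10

% move east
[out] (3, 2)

% sense north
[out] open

% push north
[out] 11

% move north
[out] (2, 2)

% sense north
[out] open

% push north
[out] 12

% move north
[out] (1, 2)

% sense west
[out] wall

% sense north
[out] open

% push north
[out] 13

% move north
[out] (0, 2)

% sense west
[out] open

% push west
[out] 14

% move west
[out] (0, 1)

% sense west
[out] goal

% move west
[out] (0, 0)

Answer: (0, 0)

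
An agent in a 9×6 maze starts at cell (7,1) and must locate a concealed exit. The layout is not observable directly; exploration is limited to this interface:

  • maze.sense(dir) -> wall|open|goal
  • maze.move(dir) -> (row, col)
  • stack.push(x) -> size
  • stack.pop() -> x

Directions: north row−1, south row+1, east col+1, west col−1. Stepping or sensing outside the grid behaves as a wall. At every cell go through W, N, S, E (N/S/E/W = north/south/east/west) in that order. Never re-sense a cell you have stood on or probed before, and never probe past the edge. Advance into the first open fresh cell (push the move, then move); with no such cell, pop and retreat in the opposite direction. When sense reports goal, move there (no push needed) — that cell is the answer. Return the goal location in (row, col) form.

>> maze.sense(dir='west')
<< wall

>> maze.sense(dir='north')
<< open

>> stack.push(x='north')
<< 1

>> maze.move(dir='north')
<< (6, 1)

>> maze.sense(dir='west')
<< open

>> stack.push(x='west')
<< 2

>> maze.move(dir='west')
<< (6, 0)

>> maze.sense(dir='north')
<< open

>> stack.push(x='north')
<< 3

>> maze.move(dir='north')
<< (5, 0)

>> maze.sense(dir='north')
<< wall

>> maze.sense(dir='east')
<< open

>> stack.push(x='east')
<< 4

>> maze.move(dir='east')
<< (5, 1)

>> maze.sense(dir='north')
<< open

>> stack.push(x='north')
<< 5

>> maze.move(dir='north')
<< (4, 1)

>> maze.sense(dir='north')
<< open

>> stack.push(x='north')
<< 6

>> maze.move(dir='north')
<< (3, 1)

>> maze.sense(dir='west')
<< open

>> stack.push(x='west')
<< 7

>> maze.move(dir='west')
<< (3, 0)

>> maze.sense(dir='north')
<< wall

>> stack.pop()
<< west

>> maze.move(dir='east')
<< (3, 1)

>> maze.sense(dir='north')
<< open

>> stack.push(x='north')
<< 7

>> maze.move(dir='north')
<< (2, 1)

>> maze.sense(dir='north')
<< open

>> stack.push(x='north')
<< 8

>> maze.move(dir='north')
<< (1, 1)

>> maze.sense(dir='west')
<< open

>> stack.push(x='west')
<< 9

>> maze.move(dir='west')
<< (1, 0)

>> maze.sense(dir='north')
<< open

>> stack.push(x='north')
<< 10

>> maze.move(dir='north')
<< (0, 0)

>> maze.sense(dir='east')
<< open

>> stack.push(x='east')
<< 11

>> maze.move(dir='east')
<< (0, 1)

>> maze.sense(dir='east')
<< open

>> stack.push(x='east')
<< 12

>> maze.move(dir='east')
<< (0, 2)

>> maze.sense(dir='south')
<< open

>> stack.push(x='south')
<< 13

>> maze.move(dir='south')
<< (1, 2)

>> maze.sense(dir='south')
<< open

>> stack.push(x='south')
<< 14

>> maze.move(dir='south')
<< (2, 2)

>> maze.sense(dir='south')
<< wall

>> maze.sense(dir='east')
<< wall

>> stack.pop()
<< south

>> maze.move(dir='north')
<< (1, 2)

>> maze.sense(dir='east')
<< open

>> stack.push(x='east')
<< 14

>> maze.move(dir='east')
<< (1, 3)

>> maze.sense(dir='north')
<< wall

>> maze.sense(dir='east')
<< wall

>> stack.pop()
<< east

>> maze.move(dir='west')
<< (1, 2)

>> stack.pop()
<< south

>> maze.move(dir='north')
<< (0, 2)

>> stack.pop()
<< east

>> maze.move(dir='west')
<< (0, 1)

>> stack.pop()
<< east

>> maze.move(dir='west')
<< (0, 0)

>> stack.pop()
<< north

>> maze.move(dir='south')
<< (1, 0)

>> stack.pop()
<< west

>> maze.move(dir='east')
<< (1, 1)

>> stack.pop()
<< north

>> maze.move(dir='south')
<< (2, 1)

>> stack.pop()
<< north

>> maze.move(dir='south')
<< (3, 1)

>> stack.pop()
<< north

>> maze.move(dir='south')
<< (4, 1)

>> maze.sense(dir='east')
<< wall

>> stack.pop()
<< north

>> maze.move(dir='south')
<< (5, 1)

>> maze.sense(dir='east')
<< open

>> stack.push(x='east')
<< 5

>> maze.move(dir='east')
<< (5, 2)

>> maze.sense(dir='south')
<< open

>> stack.push(x='south')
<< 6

>> maze.move(dir='south')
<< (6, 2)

>> maze.sense(dir='south')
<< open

>> stack.push(x='south')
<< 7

>> maze.move(dir='south')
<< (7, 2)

>> maze.sense(dir='south')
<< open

>> stack.push(x='south')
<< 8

>> maze.move(dir='south')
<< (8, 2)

>> maze.sense(dir='west')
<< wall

>> maze.sense(dir='east')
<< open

>> stack.push(x='east')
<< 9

>> maze.move(dir='east')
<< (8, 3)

>> maze.sense(dir='north')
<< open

>> stack.push(x='north')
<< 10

>> maze.move(dir='north')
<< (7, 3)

>> maze.sense(dir='north')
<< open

>> stack.push(x='north')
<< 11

>> maze.move(dir='north')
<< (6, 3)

>> maze.sense(dir='north')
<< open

>> stack.push(x='north')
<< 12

>> maze.move(dir='north')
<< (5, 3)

>> maze.sense(dir='north')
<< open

>> stack.push(x='north')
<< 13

>> maze.move(dir='north')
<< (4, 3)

>> maze.sense(dir='north')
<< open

>> stack.push(x='north')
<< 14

>> maze.move(dir='north')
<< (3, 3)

>> maze.sense(dir='east')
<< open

>> stack.push(x='east')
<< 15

>> maze.move(dir='east')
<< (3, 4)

>> maze.sense(dir='north')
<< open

>> stack.push(x='north')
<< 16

>> maze.move(dir='north')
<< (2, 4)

>> maze.sense(dir='east')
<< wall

>> stack.pop()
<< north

>> maze.move(dir='south')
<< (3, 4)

>> maze.sense(dir='south')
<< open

>> stack.push(x='south')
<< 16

>> maze.move(dir='south')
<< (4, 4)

>> maze.sense(dir='south')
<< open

>> stack.push(x='south')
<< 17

>> maze.move(dir='south')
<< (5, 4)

>> maze.sense(dir='south')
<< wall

>> maze.sense(dir='east')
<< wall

>> stack.pop()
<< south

>> maze.move(dir='north')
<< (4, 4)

>> maze.sense(dir='east')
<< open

>> stack.push(x='east')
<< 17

>> maze.move(dir='east')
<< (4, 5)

>> maze.sense(dir='north')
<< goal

>> maze.move(dir='north')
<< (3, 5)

Answer: (3, 5)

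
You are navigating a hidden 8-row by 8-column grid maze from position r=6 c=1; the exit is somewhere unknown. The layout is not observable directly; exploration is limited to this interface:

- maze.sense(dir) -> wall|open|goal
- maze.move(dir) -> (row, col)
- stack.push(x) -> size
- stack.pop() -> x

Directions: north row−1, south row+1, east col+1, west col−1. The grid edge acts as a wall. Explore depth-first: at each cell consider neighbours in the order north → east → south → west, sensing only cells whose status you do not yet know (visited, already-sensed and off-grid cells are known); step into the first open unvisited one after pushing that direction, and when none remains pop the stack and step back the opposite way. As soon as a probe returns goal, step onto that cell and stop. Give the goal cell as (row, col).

> maze.sense dir: north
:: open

> stack.push x: north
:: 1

> maze.move dir: north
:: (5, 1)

> maze.sense dir: north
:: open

> stack.push x: north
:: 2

> maze.move dir: north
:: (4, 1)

> maze.sense dir: north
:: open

> stack.push x: north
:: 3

> maze.move dir: north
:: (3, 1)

> maze.sense dir: north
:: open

> stack.push x: north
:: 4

> maze.move dir: north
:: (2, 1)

> maze.sense dir: north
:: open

> stack.push x: north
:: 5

> maze.move dir: north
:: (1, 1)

> maze.sense dir: north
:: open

> stack.push x: north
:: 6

> maze.move dir: north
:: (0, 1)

> maze.sense dir: east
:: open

> stack.push x: east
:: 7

> maze.move dir: east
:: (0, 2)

> maze.sense dir: east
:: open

> stack.push x: east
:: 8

> maze.move dir: east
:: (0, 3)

> maze.sense dir: east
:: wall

> maze.sense dir: south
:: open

> stack.push x: south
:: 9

> maze.move dir: south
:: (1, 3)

> maze.sense dir: east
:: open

> stack.push x: east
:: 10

> maze.move dir: east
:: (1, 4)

> maze.sense dir: east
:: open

> stack.push x: east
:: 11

> maze.move dir: east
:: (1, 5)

> maze.sense dir: north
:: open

> stack.push x: north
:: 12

> maze.move dir: north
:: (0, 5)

> maze.sense dir: east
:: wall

> stack.pop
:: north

> maze.move dir: south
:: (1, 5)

> maze.sense dir: east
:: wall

> maze.sense dir: south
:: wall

> stack.pop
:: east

> maze.move dir: west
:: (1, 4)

> maze.sense dir: south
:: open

> stack.push x: south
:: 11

> maze.move dir: south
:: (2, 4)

> maze.sense dir: south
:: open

> stack.push x: south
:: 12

> maze.move dir: south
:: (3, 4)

> maze.sense dir: east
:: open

> stack.push x: east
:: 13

> maze.move dir: east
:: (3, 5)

> maze.sense dir: east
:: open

> stack.push x: east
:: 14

> maze.move dir: east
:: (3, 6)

> maze.sense dir: north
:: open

> stack.push x: north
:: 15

> maze.move dir: north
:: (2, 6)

> maze.sense dir: east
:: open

> stack.push x: east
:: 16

> maze.move dir: east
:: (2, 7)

> maze.sense dir: north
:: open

> stack.push x: north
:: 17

> maze.move dir: north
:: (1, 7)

> maze.sense dir: north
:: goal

> maze.move dir: north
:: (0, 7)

Answer: (0, 7)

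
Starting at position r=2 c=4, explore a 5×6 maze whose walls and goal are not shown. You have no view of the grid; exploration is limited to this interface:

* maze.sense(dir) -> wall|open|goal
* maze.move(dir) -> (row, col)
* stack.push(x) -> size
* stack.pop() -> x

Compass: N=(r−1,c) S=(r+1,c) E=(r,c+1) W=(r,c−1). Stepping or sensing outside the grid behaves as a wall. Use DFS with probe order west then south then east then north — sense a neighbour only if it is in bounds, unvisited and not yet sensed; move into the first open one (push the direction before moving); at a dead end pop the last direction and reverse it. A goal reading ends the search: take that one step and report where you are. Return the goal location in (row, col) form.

-> sense(west)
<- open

-> push(west)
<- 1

-> move(west)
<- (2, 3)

-> sense(west)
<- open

-> push(west)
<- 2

-> move(west)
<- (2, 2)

-> sense(west)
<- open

-> push(west)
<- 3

-> move(west)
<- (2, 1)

-> sense(west)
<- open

-> push(west)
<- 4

-> move(west)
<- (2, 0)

-> sense(south)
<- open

-> push(south)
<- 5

-> move(south)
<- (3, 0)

-> sense(south)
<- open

-> push(south)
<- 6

-> move(south)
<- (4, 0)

-> sense(east)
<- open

-> push(east)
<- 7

-> move(east)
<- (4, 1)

-> sense(east)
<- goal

-> move(east)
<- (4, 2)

Answer: (4, 2)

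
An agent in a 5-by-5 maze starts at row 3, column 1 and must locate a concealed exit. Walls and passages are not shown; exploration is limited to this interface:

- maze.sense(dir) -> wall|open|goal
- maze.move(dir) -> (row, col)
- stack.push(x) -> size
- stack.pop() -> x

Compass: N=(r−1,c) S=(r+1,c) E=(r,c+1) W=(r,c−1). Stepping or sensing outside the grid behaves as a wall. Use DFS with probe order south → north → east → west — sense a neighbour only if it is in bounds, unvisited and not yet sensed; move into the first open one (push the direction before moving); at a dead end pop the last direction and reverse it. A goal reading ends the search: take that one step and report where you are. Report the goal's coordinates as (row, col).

==> maze.sense(dir='south')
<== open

==> stack.push(x='south')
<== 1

==> maze.move(dir='south')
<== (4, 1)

==> maze.sense(dir='east')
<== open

==> stack.push(x='east')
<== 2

==> maze.move(dir='east')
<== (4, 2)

==> maze.sense(dir='north')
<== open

==> stack.push(x='north')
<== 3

==> maze.move(dir='north')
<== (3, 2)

==> maze.sense(dir='north')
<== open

==> stack.push(x='north')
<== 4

==> maze.move(dir='north')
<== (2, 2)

==> maze.sense(dir='north')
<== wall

==> maze.sense(dir='east')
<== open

==> stack.push(x='east')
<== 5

==> maze.move(dir='east')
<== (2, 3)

==> maze.sense(dir='south')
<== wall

==> maze.sense(dir='north')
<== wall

==> maze.sense(dir='east')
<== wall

==> stack.pop()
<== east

==> maze.move(dir='west')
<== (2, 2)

==> maze.sense(dir='west')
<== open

==> stack.push(x='west')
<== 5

==> maze.move(dir='west')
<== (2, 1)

==> maze.sense(dir='north')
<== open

==> stack.push(x='north')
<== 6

==> maze.move(dir='north')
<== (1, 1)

==> maze.sense(dir='north')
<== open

==> stack.push(x='north')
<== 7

==> maze.move(dir='north')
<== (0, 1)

==> maze.sense(dir='east')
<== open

==> stack.push(x='east')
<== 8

==> maze.move(dir='east')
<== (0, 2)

==> maze.sense(dir='east')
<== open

==> stack.push(x='east')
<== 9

==> maze.move(dir='east')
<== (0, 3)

==> maze.sense(dir='east')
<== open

==> stack.push(x='east')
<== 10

==> maze.move(dir='east')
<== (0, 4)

==> maze.sense(dir='south')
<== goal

==> maze.move(dir='south')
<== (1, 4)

Answer: (1, 4)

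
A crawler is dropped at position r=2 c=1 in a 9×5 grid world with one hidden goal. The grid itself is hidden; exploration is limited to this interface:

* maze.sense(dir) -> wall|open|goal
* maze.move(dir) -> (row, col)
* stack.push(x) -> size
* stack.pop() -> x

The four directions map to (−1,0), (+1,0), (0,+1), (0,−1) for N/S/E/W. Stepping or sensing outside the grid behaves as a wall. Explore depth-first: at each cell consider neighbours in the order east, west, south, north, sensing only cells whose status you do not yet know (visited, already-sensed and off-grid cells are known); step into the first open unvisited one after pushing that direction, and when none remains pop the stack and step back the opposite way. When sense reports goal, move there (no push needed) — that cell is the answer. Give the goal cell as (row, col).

-> maze.sense(dir=east)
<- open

-> stack.push(x=east)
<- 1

-> maze.move(dir=east)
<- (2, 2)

-> maze.sense(dir=east)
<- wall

-> maze.sense(dir=south)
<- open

-> stack.push(x=south)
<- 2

-> maze.move(dir=south)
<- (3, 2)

-> maze.sense(dir=east)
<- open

-> stack.push(x=east)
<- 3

-> maze.move(dir=east)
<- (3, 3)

-> maze.sense(dir=east)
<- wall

-> maze.sense(dir=south)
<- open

-> stack.push(x=south)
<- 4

-> maze.move(dir=south)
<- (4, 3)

-> maze.sense(dir=east)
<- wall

-> maze.sense(dir=west)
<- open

-> stack.push(x=west)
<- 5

-> maze.move(dir=west)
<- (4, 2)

-> maze.sense(dir=west)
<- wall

-> maze.sense(dir=south)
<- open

-> stack.push(x=south)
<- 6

-> maze.move(dir=south)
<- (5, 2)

-> maze.sense(dir=east)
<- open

-> stack.push(x=east)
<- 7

-> maze.move(dir=east)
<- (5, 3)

-> maze.sense(dir=east)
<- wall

-> maze.sense(dir=south)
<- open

-> stack.push(x=south)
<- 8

-> maze.move(dir=south)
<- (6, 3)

-> maze.sense(dir=east)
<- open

-> stack.push(x=east)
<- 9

-> maze.move(dir=east)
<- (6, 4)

-> maze.sense(dir=south)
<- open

-> stack.push(x=south)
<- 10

-> maze.move(dir=south)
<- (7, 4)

-> maze.sense(dir=west)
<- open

-> stack.push(x=west)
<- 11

-> maze.move(dir=west)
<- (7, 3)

-> maze.sense(dir=west)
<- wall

-> maze.sense(dir=south)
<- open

-> stack.push(x=south)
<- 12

-> maze.move(dir=south)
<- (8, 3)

-> maze.sense(dir=east)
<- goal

-> maze.move(dir=east)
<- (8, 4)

Answer: (8, 4)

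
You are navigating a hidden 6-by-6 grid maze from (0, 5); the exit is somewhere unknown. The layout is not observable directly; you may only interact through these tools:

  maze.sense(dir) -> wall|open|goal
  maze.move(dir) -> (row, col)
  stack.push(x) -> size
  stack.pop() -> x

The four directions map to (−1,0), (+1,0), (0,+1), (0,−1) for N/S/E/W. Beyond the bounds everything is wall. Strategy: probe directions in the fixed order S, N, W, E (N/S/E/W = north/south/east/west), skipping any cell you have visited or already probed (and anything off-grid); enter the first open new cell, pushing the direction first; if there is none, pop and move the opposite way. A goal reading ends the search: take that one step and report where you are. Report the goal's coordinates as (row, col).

Action: sense[dir=south]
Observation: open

Action: push[x=south]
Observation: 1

Action: move[dir=south]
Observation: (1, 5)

Action: sense[dir=south]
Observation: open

Action: push[x=south]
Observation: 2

Action: move[dir=south]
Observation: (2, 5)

Action: sense[dir=south]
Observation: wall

Action: sense[dir=west]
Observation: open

Action: push[x=west]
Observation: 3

Action: move[dir=west]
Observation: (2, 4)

Action: sense[dir=south]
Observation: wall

Action: sense[dir=north]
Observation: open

Action: push[x=north]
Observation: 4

Action: move[dir=north]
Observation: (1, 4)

Action: sense[dir=north]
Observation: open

Action: push[x=north]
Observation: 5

Action: move[dir=north]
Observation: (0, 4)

Action: sense[dir=west]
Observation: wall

Action: pop[]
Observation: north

Action: move[dir=south]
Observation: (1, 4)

Action: sense[dir=west]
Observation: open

Action: push[x=west]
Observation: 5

Action: move[dir=west]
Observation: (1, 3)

Action: sense[dir=south]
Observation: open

Action: push[x=south]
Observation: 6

Action: move[dir=south]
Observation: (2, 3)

Action: sense[dir=south]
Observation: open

Action: push[x=south]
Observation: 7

Action: move[dir=south]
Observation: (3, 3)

Action: sense[dir=south]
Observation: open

Action: push[x=south]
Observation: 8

Action: move[dir=south]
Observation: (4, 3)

Action: sense[dir=south]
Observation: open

Action: push[x=south]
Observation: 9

Action: move[dir=south]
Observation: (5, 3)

Action: sense[dir=west]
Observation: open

Action: push[x=west]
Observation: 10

Action: move[dir=west]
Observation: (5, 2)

Action: sense[dir=north]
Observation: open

Action: push[x=north]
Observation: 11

Action: move[dir=north]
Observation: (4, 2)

Action: sense[dir=north]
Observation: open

Action: push[x=north]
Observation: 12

Action: move[dir=north]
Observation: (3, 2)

Action: sense[dir=north]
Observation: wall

Action: sense[dir=west]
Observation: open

Action: push[x=west]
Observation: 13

Action: move[dir=west]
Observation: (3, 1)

Action: sense[dir=south]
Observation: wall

Action: sense[dir=north]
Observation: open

Action: push[x=north]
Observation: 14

Action: move[dir=north]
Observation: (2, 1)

Action: sense[dir=north]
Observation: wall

Action: sense[dir=west]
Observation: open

Action: push[x=west]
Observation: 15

Action: move[dir=west]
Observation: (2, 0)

Action: sense[dir=south]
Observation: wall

Action: sense[dir=north]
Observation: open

Action: push[x=north]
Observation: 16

Action: move[dir=north]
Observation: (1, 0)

Action: sense[dir=north]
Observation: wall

Action: pop[]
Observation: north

Action: move[dir=south]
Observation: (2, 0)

Action: pop[]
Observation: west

Action: move[dir=east]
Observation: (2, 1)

Action: pop[]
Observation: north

Action: move[dir=south]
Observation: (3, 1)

Action: pop[]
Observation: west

Action: move[dir=east]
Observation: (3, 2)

Action: pop[]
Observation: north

Action: move[dir=south]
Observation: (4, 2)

Action: pop[]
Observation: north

Action: move[dir=south]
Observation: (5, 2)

Action: sense[dir=west]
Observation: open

Action: push[x=west]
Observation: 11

Action: move[dir=west]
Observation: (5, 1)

Action: sense[dir=west]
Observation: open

Action: push[x=west]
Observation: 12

Action: move[dir=west]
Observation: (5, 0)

Action: sense[dir=north]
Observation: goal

Action: move[dir=north]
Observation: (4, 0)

Answer: (4, 0)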